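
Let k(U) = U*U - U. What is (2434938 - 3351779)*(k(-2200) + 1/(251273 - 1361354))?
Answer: -4928235115847789359/1110081 ≈ -4.4395e+12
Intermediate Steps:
k(U) = U² - U
(2434938 - 3351779)*(k(-2200) + 1/(251273 - 1361354)) = (2434938 - 3351779)*(-2200*(-1 - 2200) + 1/(251273 - 1361354)) = -916841*(-2200*(-2201) + 1/(-1110081)) = -916841*(4842200 - 1/1110081) = -916841*5375234218199/1110081 = -4928235115847789359/1110081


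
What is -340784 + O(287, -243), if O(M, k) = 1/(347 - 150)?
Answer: -67134447/197 ≈ -3.4078e+5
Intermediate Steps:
O(M, k) = 1/197
-340784 + O(287, -243) = -340784 + 1/197 = -67134447/197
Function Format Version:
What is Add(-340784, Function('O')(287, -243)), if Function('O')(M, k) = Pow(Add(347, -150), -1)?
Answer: Rational(-67134447, 197) ≈ -3.4078e+5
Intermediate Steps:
Function('O')(M, k) = Rational(1, 197) (Function('O')(M, k) = Pow(197, -1) = Rational(1, 197))
Add(-340784, Function('O')(287, -243)) = Add(-340784, Rational(1, 197)) = Rational(-67134447, 197)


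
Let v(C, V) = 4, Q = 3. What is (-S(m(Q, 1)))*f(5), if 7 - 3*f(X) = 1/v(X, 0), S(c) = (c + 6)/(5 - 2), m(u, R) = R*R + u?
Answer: -15/2 ≈ -7.5000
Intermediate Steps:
m(u, R) = u + R² (m(u, R) = R² + u = u + R²)
S(c) = 2 + c/3 (S(c) = (6 + c)/3 = (6 + c)*(⅓) = 2 + c/3)
f(X) = 9/4 (f(X) = 7/3 - ⅓/4 = 7/3 - ⅓*¼ = 7/3 - 1/12 = 9/4)
(-S(m(Q, 1)))*f(5) = -(2 + (3 + 1²)/3)*(9/4) = -(2 + (3 + 1)/3)*(9/4) = -(2 + (⅓)*4)*(9/4) = -(2 + 4/3)*(9/4) = -1*10/3*(9/4) = -10/3*9/4 = -15/2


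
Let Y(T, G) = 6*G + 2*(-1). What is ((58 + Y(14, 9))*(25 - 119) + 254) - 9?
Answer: -10095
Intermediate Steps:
Y(T, G) = -2 + 6*G (Y(T, G) = 6*G - 2 = -2 + 6*G)
((58 + Y(14, 9))*(25 - 119) + 254) - 9 = ((58 + (-2 + 6*9))*(25 - 119) + 254) - 9 = ((58 + (-2 + 54))*(-94) + 254) - 9 = ((58 + 52)*(-94) + 254) - 9 = (110*(-94) + 254) - 9 = (-10340 + 254) - 9 = -10086 - 9 = -10095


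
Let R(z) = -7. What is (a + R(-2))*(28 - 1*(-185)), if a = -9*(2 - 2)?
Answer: -1491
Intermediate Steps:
a = 0 (a = -9*0 = 0)
(a + R(-2))*(28 - 1*(-185)) = (0 - 7)*(28 - 1*(-185)) = -7*(28 + 185) = -7*213 = -1491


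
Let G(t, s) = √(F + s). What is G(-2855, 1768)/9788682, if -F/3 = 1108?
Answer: I*√389/4894341 ≈ 4.0298e-6*I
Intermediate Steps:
F = -3324 (F = -3*1108 = -3324)
G(t, s) = √(-3324 + s)
G(-2855, 1768)/9788682 = √(-3324 + 1768)/9788682 = √(-1556)*(1/9788682) = (2*I*√389)*(1/9788682) = I*√389/4894341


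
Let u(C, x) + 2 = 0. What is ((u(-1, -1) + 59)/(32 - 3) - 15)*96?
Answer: -36288/29 ≈ -1251.3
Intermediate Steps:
u(C, x) = -2 (u(C, x) = -2 + 0 = -2)
((u(-1, -1) + 59)/(32 - 3) - 15)*96 = ((-2 + 59)/(32 - 3) - 15)*96 = (57/29 - 15)*96 = -378/29*96 = -36288/29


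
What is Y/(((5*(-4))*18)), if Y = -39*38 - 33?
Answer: 101/24 ≈ 4.2083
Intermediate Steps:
Y = -1515 (Y = -1482 - 33 = -1515)
Y/(((5*(-4))*18)) = -1515/((5*(-4))*18) = -1515/((-20*18)) = -1515/(-360) = -1515*(-1/360) = 101/24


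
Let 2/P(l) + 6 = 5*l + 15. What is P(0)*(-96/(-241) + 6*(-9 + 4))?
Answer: -4756/723 ≈ -6.5781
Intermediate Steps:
P(l) = 2/(9 + 5*l) (P(l) = 2/(-6 + (5*l + 15)) = 2/(-6 + (15 + 5*l)) = 2/(9 + 5*l))
P(0)*(-96/(-241) + 6*(-9 + 4)) = (2/(9 + 5*0))*(-96/(-241) + 6*(-9 + 4)) = (2/(9 + 0))*(-96*(-1/241) + 6*(-5)) = (2/9)*(96/241 - 30) = (2*(⅑))*(-7134/241) = (2/9)*(-7134/241) = -4756/723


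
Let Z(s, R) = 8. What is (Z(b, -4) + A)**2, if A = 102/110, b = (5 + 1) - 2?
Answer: 241081/3025 ≈ 79.696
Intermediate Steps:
b = 4 (b = 6 - 2 = 4)
A = 51/55 (A = 102*(1/110) = 51/55 ≈ 0.92727)
(Z(b, -4) + A)**2 = (8 + 51/55)**2 = (491/55)**2 = 241081/3025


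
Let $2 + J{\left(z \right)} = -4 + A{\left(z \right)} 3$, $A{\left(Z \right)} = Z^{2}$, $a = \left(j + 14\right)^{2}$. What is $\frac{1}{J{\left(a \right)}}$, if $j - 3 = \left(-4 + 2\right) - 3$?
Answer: $\frac{1}{62202} \approx 1.6077 \cdot 10^{-5}$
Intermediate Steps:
$j = -2$ ($j = 3 + \left(\left(-4 + 2\right) - 3\right) = 3 - 5 = -2$)
$a = 144$ ($a = \left(-2 + 14\right)^{2} = 12^{2} = 144$)
$J{\left(z \right)} = -6 + 3 z^{2}$ ($J{\left(z \right)} = -2 + \left(-4 + z^{2} \cdot 3\right) = -2 + \left(-4 + 3 z^{2}\right) = -6 + 3 z^{2}$)
$\frac{1}{J{\left(a \right)}} = \frac{1}{-6 + 3 \cdot 144^{2}} = \frac{1}{-6 + 3 \cdot 20736} = \frac{1}{-6 + 62208} = \frac{1}{62202}$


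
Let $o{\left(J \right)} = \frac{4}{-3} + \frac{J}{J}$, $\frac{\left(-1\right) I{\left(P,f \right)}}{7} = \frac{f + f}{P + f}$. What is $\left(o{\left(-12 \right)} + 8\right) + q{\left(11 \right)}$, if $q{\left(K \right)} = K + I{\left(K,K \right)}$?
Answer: $\frac{35}{3} \approx 11.667$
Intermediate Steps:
$I{\left(P,f \right)} = - \frac{14 f}{P + f}$ ($I{\left(P,f \right)} = - 7 \frac{f + f}{P + f} = - 7 \frac{2 f}{P + f} = - \frac{14 f}{P + f}$)
$o{\left(J \right)} = - \frac{1}{3}$ ($o{\left(J \right)} = 4 \left(- \frac{1}{3}\right) + 1 = - \frac{4}{3} + 1 = - \frac{1}{3}$)
$q{\left(K \right)} = -7 + K$ ($q{\left(K \right)} = K - \frac{14 K}{K + K} = K - \frac{14 K}{2 K} = K - 14 K \frac{1}{2 K} = K - 7 = -7 + K$)
$\left(o{\left(-12 \right)} + 8\right) + q{\left(11 \right)} = \left(- \frac{1}{3} + 8\right) + \left(-7 + 11\right) = \frac{23}{3} + 4 = \frac{35}{3}$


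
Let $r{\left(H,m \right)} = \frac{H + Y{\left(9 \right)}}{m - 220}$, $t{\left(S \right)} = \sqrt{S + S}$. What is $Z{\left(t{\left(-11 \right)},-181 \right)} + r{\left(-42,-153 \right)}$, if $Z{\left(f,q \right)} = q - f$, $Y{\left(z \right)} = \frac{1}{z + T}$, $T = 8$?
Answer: $- \frac{1147008}{6341} - i \sqrt{22} \approx -180.89 - 4.6904 i$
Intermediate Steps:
$Y{\left(z \right)} = \frac{1}{8 + z}$ ($Y{\left(z \right)} = \frac{1}{z + 8} = \frac{1}{8 + z}$)
$t{\left(S \right)} = \sqrt{2} \sqrt{S}$ ($t{\left(S \right)} = \sqrt{2 S} = \sqrt{2} \sqrt{S}$)
$r{\left(H,m \right)} = \frac{\frac{1}{17} + H}{-220 + m}$ ($r{\left(H,m \right)} = \frac{H + \frac{1}{8 + 9}}{m - 220} = \frac{H + \frac{1}{17}}{-220 + m} = \frac{\frac{1}{17} + H}{-220 + m}$)
$Z{\left(t{\left(-11 \right)},-181 \right)} + r{\left(-42,-153 \right)} = \left(-181 - \sqrt{2} \sqrt{-11}\right) + \frac{\frac{1}{17} - 42}{-220 - 153} = \left(-181 - \sqrt{2} i \sqrt{11}\right) + \frac{1}{-373} \left(- \frac{713}{17}\right) = \left(-181 - i \sqrt{22}\right) - - \frac{713}{6341} = \left(-181 - i \sqrt{22}\right) + \frac{713}{6341} = - \frac{1147008}{6341} - i \sqrt{22}$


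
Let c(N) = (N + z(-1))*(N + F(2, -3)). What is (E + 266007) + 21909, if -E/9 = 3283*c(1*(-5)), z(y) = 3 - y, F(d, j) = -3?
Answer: 51540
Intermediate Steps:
c(N) = (-3 + N)*(4 + N) (c(N) = (N + (3 - 1*(-1)))*(N - 3) = (N + (3 + 1))*(-3 + N) = (N + 4)*(-3 + N) = (4 + N)*(-3 + N) = (-3 + N)*(4 + N))
E = -236376 (E = -29547*(-12 + 1*(-5) + (1*(-5))**2) = -29547*(-12 - 5 + (-5)**2) = -29547*(-12 - 5 + 25) = -29547*8 = -9*26264 = -236376)
(E + 266007) + 21909 = (-236376 + 266007) + 21909 = 29631 + 21909 = 51540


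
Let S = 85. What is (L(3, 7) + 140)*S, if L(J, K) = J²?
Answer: 12665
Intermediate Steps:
(L(3, 7) + 140)*S = (3² + 140)*85 = (9 + 140)*85 = 149*85 = 12665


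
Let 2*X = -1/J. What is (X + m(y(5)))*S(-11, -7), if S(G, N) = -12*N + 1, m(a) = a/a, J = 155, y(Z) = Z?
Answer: 5253/62 ≈ 84.726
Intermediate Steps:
m(a) = 1
S(G, N) = 1 - 12*N
X = -1/310 (X = (-1/155)/2 = (-1*1/155)/2 = (1/2)*(-1/155) = -1/310 ≈ -0.0032258)
(X + m(y(5)))*S(-11, -7) = (-1/310 + 1)*(1 - 12*(-7)) = 309*(1 + 84)/310 = (309/310)*85 = 5253/62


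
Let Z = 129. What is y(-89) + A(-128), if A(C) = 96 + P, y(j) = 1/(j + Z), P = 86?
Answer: 7281/40 ≈ 182.02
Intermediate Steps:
y(j) = 1/(129 + j) (y(j) = 1/(j + 129) = 1/(129 + j))
A(C) = 182 (A(C) = 96 + 86 = 182)
y(-89) + A(-128) = 1/(129 - 89) + 182 = 1/40 + 182 = 7281/40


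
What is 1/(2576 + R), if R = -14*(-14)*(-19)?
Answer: -1/1148 ≈ -0.00087108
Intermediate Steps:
R = -3724 (R = 196*(-19) = -3724)
1/(2576 + R) = 1/(2576 - 3724) = 1/(-1148) = -1/1148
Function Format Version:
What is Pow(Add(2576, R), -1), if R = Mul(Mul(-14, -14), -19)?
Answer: Rational(-1, 1148) ≈ -0.00087108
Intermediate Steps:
R = -3724 (R = Mul(196, -19) = -3724)
Pow(Add(2576, R), -1) = Pow(Add(2576, -3724), -1) = Pow(-1148, -1) = Rational(-1, 1148)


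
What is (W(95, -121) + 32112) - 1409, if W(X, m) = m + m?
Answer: 30461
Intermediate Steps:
W(X, m) = 2*m
(W(95, -121) + 32112) - 1409 = (2*(-121) + 32112) - 1409 = (-242 + 32112) - 1409 = 31870 - 1409 = 30461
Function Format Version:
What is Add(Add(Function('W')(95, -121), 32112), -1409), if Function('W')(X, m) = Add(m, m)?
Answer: 30461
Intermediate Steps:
Function('W')(X, m) = Mul(2, m)
Add(Add(Function('W')(95, -121), 32112), -1409) = Add(Add(Mul(2, -121), 32112), -1409) = Add(Add(-242, 32112), -1409) = Add(31870, -1409) = 30461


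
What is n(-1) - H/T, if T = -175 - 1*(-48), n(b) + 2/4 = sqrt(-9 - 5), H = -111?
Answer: -349/254 + I*sqrt(14) ≈ -1.374 + 3.7417*I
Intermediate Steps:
n(b) = -1/2 + I*sqrt(14) (n(b) = -1/2 + sqrt(-9 - 5) = -1/2 + sqrt(-14) = -1/2 + I*sqrt(14))
T = -127 (T = -175 + 48 = -127)
n(-1) - H/T = (-1/2 + I*sqrt(14)) - (-111)/(-127) = (-1/2 + I*sqrt(14)) - (-111)*(-1)/127 = (-1/2 + I*sqrt(14)) - 1*111/127 = (-1/2 + I*sqrt(14)) - 111/127 = -349/254 + I*sqrt(14)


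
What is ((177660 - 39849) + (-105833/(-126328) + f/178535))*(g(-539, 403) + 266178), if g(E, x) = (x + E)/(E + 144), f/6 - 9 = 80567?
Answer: 163402187186049378658169/4454408972300 ≈ 3.6683e+10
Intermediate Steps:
f = 483456 (f = 54 + 6*80567 = 54 + 483402 = 483456)
g(E, x) = (E + x)/(144 + E)
((177660 - 39849) + (-105833/(-126328) + f/178535))*(g(-539, 403) + 266178) = ((177660 - 39849) + (-105833/(-126328) + 483456/178535))*((-539 + 403)/(144 - 539) + 266178) = (137811 + (-105833*(-1/126328) + 483456*(1/178535)))*(-136/(-395) + 266178) = (137811 + (105833/126328 + 483456/178535))*(-1/395*(-136) + 266178) = (137811 + 79968924223/22553969480)*(136/395 + 266178) = (3108265056932503/22553969480)*(105140446/395) = 163402187186049378658169/4454408972300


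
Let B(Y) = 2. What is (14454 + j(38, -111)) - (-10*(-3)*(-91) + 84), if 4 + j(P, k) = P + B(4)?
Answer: 17136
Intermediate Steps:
j(P, k) = -2 + P (j(P, k) = -4 + (P + 2) = -4 + (2 + P) = -2 + P)
(14454 + j(38, -111)) - (-10*(-3)*(-91) + 84) = (14454 + (-2 + 38)) - (-10*(-3)*(-91) + 84) = (14454 + 36) - (30*(-91) + 84) = 14490 - (-2730 + 84) = 14490 - 1*(-2646) = 14490 + 2646 = 17136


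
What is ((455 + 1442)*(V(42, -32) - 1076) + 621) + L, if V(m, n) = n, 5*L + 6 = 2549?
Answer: -10503732/5 ≈ -2.1007e+6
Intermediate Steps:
L = 2543/5 (L = -6/5 + (⅕)*2549 = -6/5 + 2549/5 = 2543/5 ≈ 508.60)
((455 + 1442)*(V(42, -32) - 1076) + 621) + L = ((455 + 1442)*(-32 - 1076) + 621) + 2543/5 = (1897*(-1108) + 621) + 2543/5 = (-2101876 + 621) + 2543/5 = -2101255 + 2543/5 = -10503732/5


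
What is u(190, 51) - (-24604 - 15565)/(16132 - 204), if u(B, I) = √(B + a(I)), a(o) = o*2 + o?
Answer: 40169/15928 + 7*√7 ≈ 21.042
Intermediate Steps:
a(o) = 3*o (a(o) = 2*o + o = 3*o)
u(B, I) = √(B + 3*I)
u(190, 51) - (-24604 - 15565)/(16132 - 204) = √(190 + 3*51) - (-24604 - 15565)/(16132 - 204) = √(190 + 153) - (-40169)/15928 = √343 - (-40169)/15928 = 7*√7 - 1*(-40169/15928) = 7*√7 + 40169/15928 = 40169/15928 + 7*√7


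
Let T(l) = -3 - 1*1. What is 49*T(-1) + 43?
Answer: -153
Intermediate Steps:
T(l) = -4 (T(l) = -3 - 1 = -4)
49*T(-1) + 43 = 49*(-4) + 43 = -196 + 43 = -153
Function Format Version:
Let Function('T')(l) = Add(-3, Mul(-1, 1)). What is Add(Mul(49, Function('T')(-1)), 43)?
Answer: -153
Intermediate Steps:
Function('T')(l) = -4 (Function('T')(l) = Add(-3, -1) = -4)
Add(Mul(49, Function('T')(-1)), 43) = Add(Mul(49, -4), 43) = Add(-196, 43) = -153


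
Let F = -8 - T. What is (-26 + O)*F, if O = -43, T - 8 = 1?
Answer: 1173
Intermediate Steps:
T = 9 (T = 8 + 1 = 9)
F = -17 (F = -8 - 1*9 = -8 - 9 = -17)
(-26 + O)*F = (-26 - 43)*(-17) = -69*(-17) = 1173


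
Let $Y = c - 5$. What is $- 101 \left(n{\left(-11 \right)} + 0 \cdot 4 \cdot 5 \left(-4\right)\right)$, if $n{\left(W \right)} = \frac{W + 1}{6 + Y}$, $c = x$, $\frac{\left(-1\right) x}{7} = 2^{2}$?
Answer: $- \frac{1010}{27} \approx -37.407$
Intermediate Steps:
$x = -28$ ($x = - 7 \cdot 2^{2} = \left(-7\right) 4 = -28$)
$c = -28$
$Y = -33$ ($Y = -28 - 5 = -33$)
$n{\left(W \right)} = - \frac{1}{27} - \frac{W}{27}$ ($n{\left(W \right)} = \frac{W + 1}{6 - 33} = \frac{1 + W}{-27} = \left(1 + W\right) \left(- \frac{1}{27}\right) = - \frac{1}{27} - \frac{W}{27}$)
$- 101 \left(n{\left(-11 \right)} + 0 \cdot 4 \cdot 5 \left(-4\right)\right) = - 101 \left(\left(- \frac{1}{27} - - \frac{11}{27}\right) + 0 \cdot 4 \cdot 5 \left(-4\right)\right) = - 101 \left(\left(- \frac{1}{27} + \frac{11}{27}\right) + 0 \left(-20\right)\right) = - 101 \left(\frac{10}{27} + 0\right) = \left(-101\right) \frac{10}{27} = - \frac{1010}{27}$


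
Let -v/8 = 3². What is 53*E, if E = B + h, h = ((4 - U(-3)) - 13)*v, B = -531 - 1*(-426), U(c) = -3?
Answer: 17331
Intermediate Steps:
B = -105 (B = -531 + 426 = -105)
v = -72 (v = -8*3² = -8*9 = -72)
h = 432 (h = ((4 - 1*(-3)) - 13)*(-72) = ((4 + 3) - 13)*(-72) = (7 - 13)*(-72) = -6*(-72) = 432)
E = 327 (E = -105 + 432 = 327)
53*E = 53*327 = 17331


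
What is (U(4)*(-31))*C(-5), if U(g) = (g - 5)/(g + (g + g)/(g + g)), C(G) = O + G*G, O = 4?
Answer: 899/5 ≈ 179.80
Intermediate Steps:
C(G) = 4 + G² (C(G) = 4 + G*G = 4 + G²)
U(g) = (-5 + g)/(1 + g) (U(g) = (-5 + g)/(g + (2*g)/((2*g))) = (-5 + g)/(g + (2*g)*(1/(2*g))) = (-5 + g)/(g + 1) = (-5 + g)/(1 + g))
(U(4)*(-31))*C(-5) = (((-5 + 4)/(1 + 4))*(-31))*(4 + (-5)²) = ((-1/5)*(-31))*(4 + 25) = (((⅕)*(-1))*(-31))*29 = -⅕*(-31)*29 = (31/5)*29 = 899/5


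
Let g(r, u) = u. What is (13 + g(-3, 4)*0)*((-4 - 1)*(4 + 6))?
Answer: -650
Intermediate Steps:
(13 + g(-3, 4)*0)*((-4 - 1)*(4 + 6)) = (13 + 4*0)*((-4 - 1)*(4 + 6)) = (13 + 0)*(-5*10) = 13*(-50) = -650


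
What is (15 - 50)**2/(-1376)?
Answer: -1225/1376 ≈ -0.89026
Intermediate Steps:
(15 - 50)**2/(-1376) = (-35)**2*(-1/1376) = 1225*(-1/1376) = -1225/1376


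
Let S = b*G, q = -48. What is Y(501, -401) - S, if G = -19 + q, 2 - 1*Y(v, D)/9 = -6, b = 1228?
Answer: 82348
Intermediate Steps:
Y(v, D) = 72 (Y(v, D) = 18 - 9*(-6) = 18 + 54 = 72)
G = -67 (G = -19 - 48 = -67)
S = -82276 (S = 1228*(-67) = -82276)
Y(501, -401) - S = 72 - 1*(-82276) = 72 + 82276 = 82348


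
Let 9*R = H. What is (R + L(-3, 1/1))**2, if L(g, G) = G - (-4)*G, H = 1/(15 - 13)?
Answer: 8281/324 ≈ 25.559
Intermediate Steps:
H = 1/2 ≈ 0.50000
R = 1/18 (R = (1/9)*(1/2) = 1/18 ≈ 0.055556)
L(g, G) = 5*G (L(g, G) = G + 4*G = 5*G)
(R + L(-3, 1/1))**2 = (1/18 + 5/1)**2 = (1/18 + 5*1)**2 = (1/18 + 5)**2 = (91/18)**2 = 8281/324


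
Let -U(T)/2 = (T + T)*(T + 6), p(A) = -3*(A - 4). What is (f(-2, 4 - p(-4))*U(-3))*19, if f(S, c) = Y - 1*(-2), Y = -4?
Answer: -1368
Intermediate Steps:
p(A) = 12 - 3*A (p(A) = -3*(-4 + A) = 12 - 3*A)
f(S, c) = -2 (f(S, c) = -4 - 1*(-2) = -4 + 2 = -2)
U(T) = -4*T*(6 + T) (U(T) = -2*(T + T)*(T + 6) = -2*2*T*(6 + T) = -4*T*(6 + T))
(f(-2, 4 - p(-4))*U(-3))*19 = -(-8)*(-3)*(6 - 3)*19 = -(-8)*(-3)*3*19 = -2*36*19 = -72*19 = -1368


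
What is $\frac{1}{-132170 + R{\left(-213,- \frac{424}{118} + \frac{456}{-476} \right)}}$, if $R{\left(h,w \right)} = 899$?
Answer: $- \frac{1}{131271} \approx -7.6178 \cdot 10^{-6}$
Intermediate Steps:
$\frac{1}{-132170 + R{\left(-213,- \frac{424}{118} + \frac{456}{-476} \right)}} = \frac{1}{-132170 + 899} = \frac{1}{-131271} = - \frac{1}{131271}$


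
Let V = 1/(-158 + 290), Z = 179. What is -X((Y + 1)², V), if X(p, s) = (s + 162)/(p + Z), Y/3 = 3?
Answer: -21385/36828 ≈ -0.58067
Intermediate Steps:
Y = 9 (Y = 3*3 = 9)
V = 1/132 ≈ 0.0075758
X(p, s) = (162 + s)/(179 + p) (X(p, s) = (s + 162)/(p + 179) = (162 + s)/(179 + p))
-X((Y + 1)², V) = -(162 + 1/132)/(179 + (9 + 1)²) = -21385/((179 + 10²)*132) = -21385/((179 + 100)*132) = -21385/(279*132) = -1*21385/36828 = -21385/36828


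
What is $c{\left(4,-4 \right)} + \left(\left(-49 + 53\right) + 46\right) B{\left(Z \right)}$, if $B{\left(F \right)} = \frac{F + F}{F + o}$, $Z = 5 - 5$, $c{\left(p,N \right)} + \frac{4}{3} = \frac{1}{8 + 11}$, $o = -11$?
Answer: $- \frac{73}{57} \approx -1.2807$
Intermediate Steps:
$c{\left(p,N \right)} = - \frac{73}{57}$ ($c{\left(p,N \right)} = - \frac{4}{3} + \frac{1}{8 + 11} = - \frac{4}{3} + \frac{1}{19} = - \frac{73}{57}$)
$Z = 0$
$B{\left(F \right)} = \frac{2 F}{-11 + F}$ ($B{\left(F \right)} = \frac{F + F}{F - 11} = \frac{2 F}{-11 + F}$)
$c{\left(4,-4 \right)} + \left(\left(-49 + 53\right) + 46\right) B{\left(Z \right)} = - \frac{73}{57} + \left(\left(-49 + 53\right) + 46\right) 2 \cdot 0 \frac{1}{-11 + 0} = - \frac{73}{57} + \left(4 + 46\right) 2 \cdot 0 \frac{1}{-11} = - \frac{73}{57} + 50 \cdot 2 \cdot 0 \left(- \frac{1}{11}\right) = - \frac{73}{57} + 50 \cdot 0 = - \frac{73}{57} + 0 = - \frac{73}{57}$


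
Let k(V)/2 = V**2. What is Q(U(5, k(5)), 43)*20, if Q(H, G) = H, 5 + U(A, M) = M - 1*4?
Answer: 820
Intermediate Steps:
k(V) = 2*V**2
U(A, M) = -9 + M (U(A, M) = -5 + (M - 1*4) = -5 + (M - 4) = -5 + (-4 + M) = -9 + M)
Q(U(5, k(5)), 43)*20 = (-9 + 2*5**2)*20 = (-9 + 2*25)*20 = (-9 + 50)*20 = 41*20 = 820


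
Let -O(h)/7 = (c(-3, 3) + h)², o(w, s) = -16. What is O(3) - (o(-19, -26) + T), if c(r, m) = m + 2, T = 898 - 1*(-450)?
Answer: -1780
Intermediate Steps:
T = 1348 (T = 898 + 450 = 1348)
c(r, m) = 2 + m
O(h) = -7*(5 + h)² (O(h) = -7*((2 + 3) + h)² = -7*(5 + h)²)
O(3) - (o(-19, -26) + T) = -7*(5 + 3)² - (-16 + 1348) = -7*8² - 1*1332 = -7*64 - 1332 = -448 - 1332 = -1780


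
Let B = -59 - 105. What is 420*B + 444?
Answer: -68436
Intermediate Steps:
B = -164
420*B + 444 = 420*(-164) + 444 = -68880 + 444 = -68436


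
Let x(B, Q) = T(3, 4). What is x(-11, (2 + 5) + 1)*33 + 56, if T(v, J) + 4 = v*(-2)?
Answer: -274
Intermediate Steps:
T(v, J) = -4 - 2*v (T(v, J) = -4 + v*(-2) = -4 - 2*v)
x(B, Q) = -10 (x(B, Q) = -4 - 2*3 = -4 - 6 = -10)
x(-11, (2 + 5) + 1)*33 + 56 = -10*33 + 56 = -330 + 56 = -274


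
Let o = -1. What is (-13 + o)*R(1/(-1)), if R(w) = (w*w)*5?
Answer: -70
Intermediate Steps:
R(w) = 5*w**2 (R(w) = w**2*5 = 5*w**2)
(-13 + o)*R(1/(-1)) = (-13 - 1)*(5*(1/(-1))**2) = -70*(-1)**2 = -70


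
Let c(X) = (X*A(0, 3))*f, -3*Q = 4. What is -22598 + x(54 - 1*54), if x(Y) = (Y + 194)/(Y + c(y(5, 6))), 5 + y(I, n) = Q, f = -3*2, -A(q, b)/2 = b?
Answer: -2576269/114 ≈ -22599.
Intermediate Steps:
A(q, b) = -2*b
Q = -4/3 (Q = -⅓*4 = -4/3 ≈ -1.3333)
f = -6
y(I, n) = -19/3 (y(I, n) = -5 - 4/3 = -19/3)
c(X) = 36*X (c(X) = (X*(-2*3))*(-6) = (X*(-6))*(-6) = -6*X*(-6) = 36*X)
x(Y) = (194 + Y)/(-228 + Y) (x(Y) = (Y + 194)/(Y + 36*(-19/3)) = (194 + Y)/(Y - 228) = (194 + Y)/(-228 + Y))
-22598 + x(54 - 1*54) = -22598 + (194 + (54 - 1*54))/(-228 + (54 - 1*54)) = -22598 + (194 + (54 - 54))/(-228 + (54 - 54)) = -22598 + (194 + 0)/(-228 + 0) = -22598 + 194/(-228) = -22598 - 1/228*194 = -22598 - 97/114 = -2576269/114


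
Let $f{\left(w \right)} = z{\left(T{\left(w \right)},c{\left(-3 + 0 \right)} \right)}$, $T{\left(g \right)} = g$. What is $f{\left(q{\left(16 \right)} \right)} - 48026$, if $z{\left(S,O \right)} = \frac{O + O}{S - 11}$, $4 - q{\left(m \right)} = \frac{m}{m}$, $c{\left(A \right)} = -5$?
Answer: $- \frac{192099}{4} \approx -48025.0$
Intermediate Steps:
$q{\left(m \right)} = 3$ ($q{\left(m \right)} = 4 - \frac{m}{m} = 4 - 1 = 3$)
$z{\left(S,O \right)} = \frac{2 O}{-11 + S}$
$f{\left(w \right)} = - \frac{10}{-11 + w}$ ($f{\left(w \right)} = 2 \left(-5\right) \frac{1}{-11 + w} = - \frac{10}{-11 + w}$)
$f{\left(q{\left(16 \right)} \right)} - 48026 = - \frac{10}{-11 + 3} - 48026 = - \frac{10}{-8} - 48026 = \left(-10\right) \left(- \frac{1}{8}\right) - 48026 = \frac{5}{4} - 48026 = - \frac{192099}{4}$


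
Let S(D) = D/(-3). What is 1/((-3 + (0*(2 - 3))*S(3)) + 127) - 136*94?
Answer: -1585215/124 ≈ -12784.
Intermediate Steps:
S(D) = -D/3 (S(D) = D*(-⅓) = -D/3)
1/((-3 + (0*(2 - 3))*S(3)) + 127) - 136*94 = 1/((-3 + (0*(2 - 3))*(-⅓*3)) + 127) - 136*94 = 1/((-3 + (0*(-1))*(-1)) + 127) - 12784 = 1/((-3 + 0*(-1)) + 127) - 12784 = 1/((-3 + 0) + 127) - 12784 = 1/(-3 + 127) - 12784 = 1/124 - 12784 = -1585215/124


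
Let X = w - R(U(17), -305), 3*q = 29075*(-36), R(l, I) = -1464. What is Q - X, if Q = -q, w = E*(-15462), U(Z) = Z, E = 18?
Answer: 625752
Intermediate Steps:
w = -278316 (w = 18*(-15462) = -278316)
q = -348900 (q = (29075*(-36))/3 = (⅓)*(-1046700) = -348900)
X = -276852 (X = -278316 - 1*(-1464) = -278316 + 1464 = -276852)
Q = 348900 (Q = -1*(-348900) = 348900)
Q - X = 348900 - 1*(-276852) = 348900 + 276852 = 625752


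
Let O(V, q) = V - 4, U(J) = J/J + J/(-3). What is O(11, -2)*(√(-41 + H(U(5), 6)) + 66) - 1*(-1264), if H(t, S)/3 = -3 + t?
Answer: 1726 + 14*I*√13 ≈ 1726.0 + 50.478*I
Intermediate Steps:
U(J) = 1 - J/3 (U(J) = 1 + J*(-⅓) = 1 - J/3)
O(V, q) = -4 + V
H(t, S) = -9 + 3*t (H(t, S) = 3*(-3 + t) = -9 + 3*t)
O(11, -2)*(√(-41 + H(U(5), 6)) + 66) - 1*(-1264) = (-4 + 11)*(√(-41 + (-9 + 3*(1 - ⅓*5))) + 66) - 1*(-1264) = 7*(√(-41 + (-9 + 3*(1 - 5/3))) + 66) + 1264 = 7*(√(-41 + (-9 + 3*(-⅔))) + 66) + 1264 = 7*(√(-41 + (-9 - 2)) + 66) + 1264 = 7*(√(-41 - 11) + 66) + 1264 = 7*(√(-52) + 66) + 1264 = 7*(2*I*√13 + 66) + 1264 = 7*(66 + 2*I*√13) + 1264 = (462 + 14*I*√13) + 1264 = 1726 + 14*I*√13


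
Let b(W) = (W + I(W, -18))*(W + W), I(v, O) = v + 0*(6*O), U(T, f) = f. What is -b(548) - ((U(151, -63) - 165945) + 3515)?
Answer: -1038723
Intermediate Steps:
I(v, O) = v (I(v, O) = v + 0 = v)
b(W) = 4*W² (b(W) = (W + W)*(W + W) = (2*W)*(2*W) = 4*W²)
-b(548) - ((U(151, -63) - 165945) + 3515) = -4*548² - ((-63 - 165945) + 3515) = -4*300304 - (-166008 + 3515) = -1*1201216 - 1*(-162493) = -1201216 + 162493 = -1038723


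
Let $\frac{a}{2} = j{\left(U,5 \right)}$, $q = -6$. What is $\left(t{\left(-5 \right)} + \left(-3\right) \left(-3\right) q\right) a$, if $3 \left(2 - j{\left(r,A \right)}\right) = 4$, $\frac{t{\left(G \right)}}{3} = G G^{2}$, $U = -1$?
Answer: $-572$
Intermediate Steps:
$t{\left(G \right)} = 3 G^{3}$ ($t{\left(G \right)} = 3 G G^{2} = 3 G^{3}$)
$j{\left(r,A \right)} = \frac{2}{3}$ ($j{\left(r,A \right)} = 2 - \frac{4}{3} = \frac{2}{3}$)
$a = \frac{4}{3}$ ($a = 2 \cdot \frac{2}{3} = \frac{4}{3} \approx 1.3333$)
$\left(t{\left(-5 \right)} + \left(-3\right) \left(-3\right) q\right) a = \left(3 \left(-5\right)^{3} + \left(-3\right) \left(-3\right) \left(-6\right)\right) \frac{4}{3} = \left(3 \left(-125\right) + 9 \left(-6\right)\right) \frac{4}{3} = \left(-375 - 54\right) \frac{4}{3} = \left(-429\right) \frac{4}{3} = -572$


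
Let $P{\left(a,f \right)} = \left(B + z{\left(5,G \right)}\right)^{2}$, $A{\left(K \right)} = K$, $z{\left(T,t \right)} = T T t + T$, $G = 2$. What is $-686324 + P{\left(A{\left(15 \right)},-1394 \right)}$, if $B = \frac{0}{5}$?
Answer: $-683299$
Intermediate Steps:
$z{\left(T,t \right)} = T + t T^{2}$ ($z{\left(T,t \right)} = T^{2} t + T = t T^{2} + T = T + t T^{2}$)
$B = 0$ ($B = 0 \cdot \frac{1}{5} = 0$)
$P{\left(a,f \right)} = 3025$ ($P{\left(a,f \right)} = \left(0 + 5 \left(1 + 5 \cdot 2\right)\right)^{2} = \left(0 + 5 \left(1 + 10\right)\right)^{2} = \left(0 + 5 \cdot 11\right)^{2} = \left(0 + 55\right)^{2} = 55^{2} = 3025$)
$-686324 + P{\left(A{\left(15 \right)},-1394 \right)} = -686324 + 3025 = -683299$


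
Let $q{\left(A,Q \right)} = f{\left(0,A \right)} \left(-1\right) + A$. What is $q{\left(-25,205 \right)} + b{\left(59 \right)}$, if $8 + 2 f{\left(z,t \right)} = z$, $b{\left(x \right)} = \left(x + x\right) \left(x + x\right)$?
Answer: $13903$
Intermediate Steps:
$b{\left(x \right)} = 4 x^{2}$ ($b{\left(x \right)} = 2 x 2 x = 4 x^{2}$)
$f{\left(z,t \right)} = -4 + \frac{z}{2}$
$q{\left(A,Q \right)} = 4 + A$ ($q{\left(A,Q \right)} = \left(-4 + \frac{1}{2} \cdot 0\right) \left(-1\right) + A = \left(-4 + 0\right) \left(-1\right) + A = \left(-4\right) \left(-1\right) + A = 4 + A$)
$q{\left(-25,205 \right)} + b{\left(59 \right)} = \left(4 - 25\right) + 4 \cdot 59^{2} = -21 + 4 \cdot 3481 = -21 + 13924 = 13903$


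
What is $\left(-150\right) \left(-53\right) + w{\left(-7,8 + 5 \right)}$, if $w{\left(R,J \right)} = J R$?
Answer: $7859$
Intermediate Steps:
$\left(-150\right) \left(-53\right) + w{\left(-7,8 + 5 \right)} = \left(-150\right) \left(-53\right) + \left(8 + 5\right) \left(-7\right) = 7950 + 13 \left(-7\right) = 7950 - 91 = 7859$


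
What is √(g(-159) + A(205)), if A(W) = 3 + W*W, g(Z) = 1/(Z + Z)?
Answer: √4250039154/318 ≈ 205.01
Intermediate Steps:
g(Z) = 1/(2*Z)
A(W) = 3 + W²
√(g(-159) + A(205)) = √((½)/(-159) + (3 + 205²)) = √((½)*(-1/159) + (3 + 42025)) = √(-1/318 + 42028) = √(13364903/318) = √4250039154/318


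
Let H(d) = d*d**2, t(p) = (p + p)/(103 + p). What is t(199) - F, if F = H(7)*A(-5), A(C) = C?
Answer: 259164/151 ≈ 1716.3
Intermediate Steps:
t(p) = 2*p/(103 + p) (t(p) = (2*p)/(103 + p) = 2*p/(103 + p))
H(d) = d**3
F = -1715 (F = 7**3*(-5) = 343*(-5) = -1715)
t(199) - F = 2*199/(103 + 199) - 1*(-1715) = 2*199/302 + 1715 = 2*199*(1/302) + 1715 = 199/151 + 1715 = 259164/151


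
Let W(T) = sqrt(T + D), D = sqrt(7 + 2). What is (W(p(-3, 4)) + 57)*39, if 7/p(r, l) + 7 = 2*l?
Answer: 2223 + 39*sqrt(10) ≈ 2346.3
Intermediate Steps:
p(r, l) = 7/(-7 + 2*l)
D = 3 (D = sqrt(9) = 3)
W(T) = sqrt(3 + T) (W(T) = sqrt(T + 3) = sqrt(3 + T))
(W(p(-3, 4)) + 57)*39 = (sqrt(3 + 7/(-7 + 2*4)) + 57)*39 = (sqrt(3 + 7/(-7 + 8)) + 57)*39 = (sqrt(3 + 7/1) + 57)*39 = (sqrt(3 + 7*1) + 57)*39 = (sqrt(3 + 7) + 57)*39 = (sqrt(10) + 57)*39 = (57 + sqrt(10))*39 = 2223 + 39*sqrt(10)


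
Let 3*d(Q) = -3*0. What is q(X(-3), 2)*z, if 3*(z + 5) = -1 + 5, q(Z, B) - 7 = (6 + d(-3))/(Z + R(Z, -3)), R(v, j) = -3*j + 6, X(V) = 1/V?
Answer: -163/6 ≈ -27.167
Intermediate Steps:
d(Q) = 0 (d(Q) = (-3*0)/3 = (1/3)*0 = 0)
R(v, j) = 6 - 3*j
q(Z, B) = 7 + 6/(15 + Z) (q(Z, B) = 7 + (6 + 0)/(Z + (6 - 3*(-3))) = 7 + 6/(Z + (6 + 9)) = 7 + 6/(Z + 15) = 7 + 6/(15 + Z))
z = -11/3 (z = -5 + (-1 + 5)/3 = -5 + (1/3)*4 = -5 + 4/3 = -11/3 ≈ -3.6667)
q(X(-3), 2)*z = ((111 + 7/(-3))/(15 + 1/(-3)))*(-11/3) = ((111 + 7*(-1/3))/(15 - 1/3))*(-11/3) = ((111 - 7/3)/(44/3))*(-11/3) = ((3/44)*(326/3))*(-11/3) = (163/22)*(-11/3) = -163/6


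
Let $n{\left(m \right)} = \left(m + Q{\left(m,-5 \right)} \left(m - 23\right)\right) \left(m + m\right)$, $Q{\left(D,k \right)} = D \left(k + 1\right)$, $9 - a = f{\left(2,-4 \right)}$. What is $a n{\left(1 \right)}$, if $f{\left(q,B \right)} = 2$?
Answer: $1246$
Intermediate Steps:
$a = 7$ ($a = 9 - 2 = 7$)
$Q{\left(D,k \right)} = D \left(1 + k\right)$
$n{\left(m \right)} = 2 m \left(m - 4 m \left(-23 + m\right)\right)$ ($n{\left(m \right)} = \left(m + m \left(1 - 5\right) \left(m - 23\right)\right) \left(m + m\right) = \left(m + m \left(-4\right) \left(-23 + m\right)\right) 2 m = \left(m + - 4 m \left(-23 + m\right)\right) 2 m = \left(m - 4 m \left(-23 + m\right)\right) 2 m = 2 m \left(m - 4 m \left(-23 + m\right)\right)$)
$a n{\left(1 \right)} = 7 \cdot 1^{2} \left(186 - 8\right) = 7 \cdot 1 \left(186 - 8\right) = 7 \cdot 1 \cdot 178 = 7 \cdot 178 = 1246$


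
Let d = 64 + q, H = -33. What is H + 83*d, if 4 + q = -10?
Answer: 4117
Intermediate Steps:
q = -14 (q = -4 - 10 = -14)
d = 50 (d = 64 - 14 = 50)
H + 83*d = -33 + 83*50 = -33 + 4150 = 4117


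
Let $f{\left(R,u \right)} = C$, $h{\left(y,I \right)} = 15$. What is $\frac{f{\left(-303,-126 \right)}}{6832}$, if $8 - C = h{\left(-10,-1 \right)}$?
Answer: $- \frac{1}{976} \approx -0.0010246$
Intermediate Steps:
$C = -7$ ($C = 8 - 15 = -7$)
$f{\left(R,u \right)} = -7$
$\frac{f{\left(-303,-126 \right)}}{6832} = - \frac{7}{6832} = \left(-7\right) \frac{1}{6832} = - \frac{1}{976}$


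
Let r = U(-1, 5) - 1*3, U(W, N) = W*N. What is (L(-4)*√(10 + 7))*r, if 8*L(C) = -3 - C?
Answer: -√17 ≈ -4.1231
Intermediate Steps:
L(C) = -3/8 - C/8 (L(C) = (-3 - C)/8 = -3/8 - C/8)
U(W, N) = N*W
r = -8 (r = 5*(-1) - 1*3 = -5 - 3 = -8)
(L(-4)*√(10 + 7))*r = ((-3/8 - ⅛*(-4))*√(10 + 7))*(-8) = ((-3/8 + ½)*√17)*(-8) = (√17/8)*(-8) = -√17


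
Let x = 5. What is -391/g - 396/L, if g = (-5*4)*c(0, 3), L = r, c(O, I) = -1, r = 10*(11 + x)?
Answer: -881/40 ≈ -22.025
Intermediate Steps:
r = 160 (r = 10*(11 + 5) = 10*16 = 160)
L = 160
g = 20 (g = -5*4*(-1) = -20*(-1) = 20)
-391/g - 396/L = -391/20 - 396/160 = -391*1/20 - 396*1/160 = -391/20 - 99/40 = -881/40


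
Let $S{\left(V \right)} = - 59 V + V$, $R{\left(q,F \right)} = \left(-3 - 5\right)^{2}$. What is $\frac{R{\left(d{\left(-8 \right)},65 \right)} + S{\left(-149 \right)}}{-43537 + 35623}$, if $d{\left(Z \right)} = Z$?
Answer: $- \frac{1451}{1319} \approx -1.1001$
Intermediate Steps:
$R{\left(q,F \right)} = 64$ ($R{\left(q,F \right)} = \left(-8\right)^{2} = 64$)
$S{\left(V \right)} = - 58 V$
$\frac{R{\left(d{\left(-8 \right)},65 \right)} + S{\left(-149 \right)}}{-43537 + 35623} = \frac{64 - -8642}{-43537 + 35623} = \frac{64 + 8642}{-7914} = 8706 \left(- \frac{1}{7914}\right) = - \frac{1451}{1319}$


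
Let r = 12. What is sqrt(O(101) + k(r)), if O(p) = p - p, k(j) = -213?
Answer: I*sqrt(213) ≈ 14.595*I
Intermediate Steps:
O(p) = 0
sqrt(O(101) + k(r)) = sqrt(0 - 213) = sqrt(-213) = I*sqrt(213)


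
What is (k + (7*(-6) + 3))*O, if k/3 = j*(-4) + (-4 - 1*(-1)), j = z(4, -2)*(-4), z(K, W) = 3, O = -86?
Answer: -8256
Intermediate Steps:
j = -12 (j = 3*(-4) = -12)
k = 135 (k = 3*(-12*(-4) + (-4 - 1*(-1))) = 3*(48 + (-4 + 1)) = 3*(48 - 3) = 3*45 = 135)
(k + (7*(-6) + 3))*O = (135 + (7*(-6) + 3))*(-86) = (135 + (-42 + 3))*(-86) = (135 - 39)*(-86) = 96*(-86) = -8256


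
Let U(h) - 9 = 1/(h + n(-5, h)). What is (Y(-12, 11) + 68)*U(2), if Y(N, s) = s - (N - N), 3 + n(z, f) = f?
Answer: 790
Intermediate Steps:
n(z, f) = -3 + f
Y(N, s) = s (Y(N, s) = s - 1*0 = s + 0 = s)
U(h) = 9 + 1/(-3 + 2*h) (U(h) = 9 + 1/(h + (-3 + h)) = 9 + 1/(-3 + 2*h))
(Y(-12, 11) + 68)*U(2) = (11 + 68)*(2*(-13 + 9*2)/(-3 + 2*2)) = 79*(2*(-13 + 18)/(-3 + 4)) = 79*(2*5/1) = 79*(2*1*5) = 79*10 = 790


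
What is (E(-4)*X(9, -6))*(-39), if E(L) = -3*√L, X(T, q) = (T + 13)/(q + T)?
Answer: 1716*I ≈ 1716.0*I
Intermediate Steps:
X(T, q) = (13 + T)/(T + q)
(E(-4)*X(9, -6))*(-39) = ((-6*I)*((13 + 9)/(9 - 6)))*(-39) = ((-6*I)*(22/3))*(-39) = ((-6*I)*((⅓)*22))*(-39) = (-6*I*(22/3))*(-39) = -44*I*(-39) = 1716*I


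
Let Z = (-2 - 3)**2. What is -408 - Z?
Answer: -433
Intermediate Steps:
Z = 25 (Z = (-5)**2 = 25)
-408 - Z = -408 - 1*25 = -408 - 25 = -433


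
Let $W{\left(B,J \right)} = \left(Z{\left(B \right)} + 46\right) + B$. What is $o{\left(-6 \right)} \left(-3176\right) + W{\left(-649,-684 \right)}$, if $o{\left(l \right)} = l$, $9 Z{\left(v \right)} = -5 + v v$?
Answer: $\frac{587273}{9} \approx 65253.0$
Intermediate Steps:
$Z{\left(v \right)} = - \frac{5}{9} + \frac{v^{2}}{9}$ ($Z{\left(v \right)} = \frac{-5 + v v}{9} = \frac{-5 + v^{2}}{9} = - \frac{5}{9} + \frac{v^{2}}{9}$)
$W{\left(B,J \right)} = \frac{409}{9} + B + \frac{B^{2}}{9}$ ($W{\left(B,J \right)} = \left(\left(- \frac{5}{9} + \frac{B^{2}}{9}\right) + 46\right) + B = \left(\frac{409}{9} + \frac{B^{2}}{9}\right) + B = \frac{409}{9} + B + \frac{B^{2}}{9}$)
$o{\left(-6 \right)} \left(-3176\right) + W{\left(-649,-684 \right)} = \left(-6\right) \left(-3176\right) + \left(\frac{409}{9} - 649 + \frac{\left(-649\right)^{2}}{9}\right) = 19056 + \left(\frac{409}{9} - 649 + \frac{1}{9} \cdot 421201\right) = 19056 + \left(\frac{409}{9} - 649 + \frac{421201}{9}\right) = 19056 + \frac{415769}{9} = \frac{587273}{9}$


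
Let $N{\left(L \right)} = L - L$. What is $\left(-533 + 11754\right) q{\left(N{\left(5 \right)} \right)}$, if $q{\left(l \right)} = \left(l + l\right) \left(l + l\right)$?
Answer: $0$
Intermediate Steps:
$N{\left(L \right)} = 0$
$q{\left(l \right)} = 4 l^{2}$ ($q{\left(l \right)} = 2 l 2 l = 4 l^{2}$)
$\left(-533 + 11754\right) q{\left(N{\left(5 \right)} \right)} = \left(-533 + 11754\right) 4 \cdot 0^{2} = 11221 \cdot 4 \cdot 0 = 11221 \cdot 0 = 0$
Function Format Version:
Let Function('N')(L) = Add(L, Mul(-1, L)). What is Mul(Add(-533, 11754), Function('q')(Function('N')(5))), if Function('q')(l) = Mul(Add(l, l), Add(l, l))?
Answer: 0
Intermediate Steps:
Function('N')(L) = 0
Function('q')(l) = Mul(4, Pow(l, 2)) (Function('q')(l) = Mul(Mul(2, l), Mul(2, l)) = Mul(4, Pow(l, 2)))
Mul(Add(-533, 11754), Function('q')(Function('N')(5))) = Mul(Add(-533, 11754), Mul(4, Pow(0, 2))) = Mul(11221, Mul(4, 0)) = Mul(11221, 0) = 0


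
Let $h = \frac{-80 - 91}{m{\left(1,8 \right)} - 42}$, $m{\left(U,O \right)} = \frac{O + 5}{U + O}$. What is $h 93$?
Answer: $\frac{143127}{365} \approx 392.13$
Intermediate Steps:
$m{\left(U,O \right)} = \frac{5 + O}{O + U}$
$h = \frac{1539}{365}$ ($h = \frac{-80 - 91}{\frac{5 + 8}{8 + 1} - 42} = - \frac{171}{\frac{1}{9} \cdot 13 - 42} = - \frac{171}{\frac{13}{9} - 42} = - \frac{171}{- \frac{365}{9}} = \left(-171\right) \left(- \frac{9}{365}\right) = \frac{1539}{365} \approx 4.2164$)
$h 93 = \frac{1539}{365} \cdot 93 = \frac{143127}{365}$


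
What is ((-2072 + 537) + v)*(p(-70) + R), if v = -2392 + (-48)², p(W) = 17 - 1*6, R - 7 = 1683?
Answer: -2760723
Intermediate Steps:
R = 1690 (R = 7 + 1683 = 1690)
p(W) = 11 (p(W) = 17 - 6 = 11)
v = -88 (v = -2392 + 2304 = -88)
((-2072 + 537) + v)*(p(-70) + R) = ((-2072 + 537) - 88)*(11 + 1690) = (-1535 - 88)*1701 = -1623*1701 = -2760723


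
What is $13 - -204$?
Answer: $217$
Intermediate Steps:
$13 - -204 = 13 + 204 = 217$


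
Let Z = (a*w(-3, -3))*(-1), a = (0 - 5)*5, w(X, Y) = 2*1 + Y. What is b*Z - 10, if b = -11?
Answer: 265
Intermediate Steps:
w(X, Y) = 2 + Y
a = -25 (a = -5*5 = -25)
Z = -25 (Z = -25*(2 - 3)*(-1) = -25*(-1)*(-1) = 25*(-1) = -25)
b*Z - 10 = -11*(-25) - 10 = 275 - 10 = 265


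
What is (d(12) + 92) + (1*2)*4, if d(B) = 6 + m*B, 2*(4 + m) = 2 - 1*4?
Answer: 46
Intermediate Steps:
m = -5 (m = -4 + (2 - 1*4)/2 = -4 + (2 - 4)/2 = -4 + (½)*(-2) = -4 - 1 = -5)
d(B) = 6 - 5*B
(d(12) + 92) + (1*2)*4 = ((6 - 5*12) + 92) + (1*2)*4 = ((6 - 60) + 92) + 2*4 = (-54 + 92) + 8 = 38 + 8 = 46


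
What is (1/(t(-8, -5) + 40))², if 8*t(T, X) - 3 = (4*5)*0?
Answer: 64/104329 ≈ 0.00061344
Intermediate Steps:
t(T, X) = 3/8 (t(T, X) = 3/8 + ((4*5)*0)/8 = 3/8 + (20*0)/8 = 3/8 + (⅛)*0 = 3/8 + 0 = 3/8)
(1/(t(-8, -5) + 40))² = (1/(3/8 + 40))² = (1/(323/8))² = (8/323)² = 64/104329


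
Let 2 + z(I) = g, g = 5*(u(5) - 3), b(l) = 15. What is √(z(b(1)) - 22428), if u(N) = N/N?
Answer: 2*I*√5610 ≈ 149.8*I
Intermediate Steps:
u(N) = 1
g = -10 (g = 5*(1 - 3) = 5*(-2) = -10)
z(I) = -12 (z(I) = -2 - 10 = -12)
√(z(b(1)) - 22428) = √(-12 - 22428) = √(-22440) = 2*I*√5610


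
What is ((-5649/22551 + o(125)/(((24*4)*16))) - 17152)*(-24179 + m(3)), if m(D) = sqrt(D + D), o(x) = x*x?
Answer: 4785612911529473/11546112 - 197924352187*sqrt(6)/11546112 ≈ 4.1444e+8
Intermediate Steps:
o(x) = x**2
m(D) = sqrt(2)*sqrt(D) (m(D) = sqrt(2*D) = sqrt(2)*sqrt(D))
((-5649/22551 + o(125)/(((24*4)*16))) - 17152)*(-24179 + m(3)) = ((-5649/22551 + 125**2/(((24*4)*16))) - 17152)*(-24179 + sqrt(2)*sqrt(3)) = ((-5649*1/22551 + 15625/((96*16))) - 17152)*(-24179 + sqrt(6)) = ((-1883/7517 + 15625/1536) - 17152)*(-24179 + sqrt(6)) = (114560837/11546112 - 17152)*(-24179 + sqrt(6)) = -197924352187*(-24179 + sqrt(6))/11546112 = 4785612911529473/11546112 - 197924352187*sqrt(6)/11546112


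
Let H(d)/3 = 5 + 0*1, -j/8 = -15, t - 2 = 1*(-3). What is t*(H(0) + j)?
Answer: -135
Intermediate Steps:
t = -1 (t = 2 + 1*(-3) = 2 - 3 = -1)
j = 120 (j = -8*(-15) = 120)
H(d) = 15 (H(d) = 3*(5 + 0*1) = 3*(5 + 0) = 3*5 = 15)
t*(H(0) + j) = -(15 + 120) = -1*135 = -135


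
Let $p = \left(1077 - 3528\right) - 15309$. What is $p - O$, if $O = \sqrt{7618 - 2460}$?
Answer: $-17760 - \sqrt{5158} \approx -17832.0$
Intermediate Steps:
$O = \sqrt{5158} \approx 71.819$
$p = -17760$ ($p = \left(1077 - 3528\right) - 15309 = -2451 - 15309 = -17760$)
$p - O = -17760 - \sqrt{5158}$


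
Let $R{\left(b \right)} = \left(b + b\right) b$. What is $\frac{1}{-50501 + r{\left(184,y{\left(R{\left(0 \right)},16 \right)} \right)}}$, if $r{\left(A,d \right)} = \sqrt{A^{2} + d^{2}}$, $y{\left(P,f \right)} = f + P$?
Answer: $- \frac{50501}{2550316889} - \frac{8 \sqrt{533}}{2550316889} \approx -1.9874 \cdot 10^{-5}$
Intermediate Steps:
$R{\left(b \right)} = 2 b^{2}$ ($R{\left(b \right)} = 2 b b = 2 b^{2}$)
$y{\left(P,f \right)} = P + f$
$\frac{1}{-50501 + r{\left(184,y{\left(R{\left(0 \right)},16 \right)} \right)}} = \frac{1}{-50501 + \sqrt{184^{2} + \left(2 \cdot 0^{2} + 16\right)^{2}}} = \frac{1}{-50501 + \sqrt{33856 + \left(2 \cdot 0 + 16\right)^{2}}} = \frac{1}{-50501 + \sqrt{33856 + \left(0 + 16\right)^{2}}} = \frac{1}{-50501 + \sqrt{33856 + 16^{2}}} = \frac{1}{-50501 + \sqrt{33856 + 256}} = \frac{1}{-50501 + \sqrt{34112}} = \frac{1}{-50501 + 8 \sqrt{533}}$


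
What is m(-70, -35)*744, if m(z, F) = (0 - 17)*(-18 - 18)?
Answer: 455328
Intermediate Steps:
m(z, F) = 612 (m(z, F) = -17*(-36) = 612)
m(-70, -35)*744 = 612*744 = 455328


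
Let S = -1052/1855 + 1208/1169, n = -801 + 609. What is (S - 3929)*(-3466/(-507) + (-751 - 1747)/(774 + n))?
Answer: -50757453575103/5078305505 ≈ -9995.0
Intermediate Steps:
n = -192
S = 144436/309785 (S = -1052*1/1855 + 1208*(1/1169) = -1052/1855 + 1208/1169 = 144436/309785 ≈ 0.46625)
(S - 3929)*(-3466/(-507) + (-751 - 1747)/(774 + n)) = (144436/309785 - 3929)*(-3466/(-507) + (-751 - 1747)/(774 - 192)) = -1217000829*(-3466*(-1/507) - 2498/582)/309785 = -1217000829*(3466/507 - 2498*1/582)/309785 = -1217000829*(3466/507 - 1249/291)/309785 = -1217000829/309785*41707/16393 = -50757453575103/5078305505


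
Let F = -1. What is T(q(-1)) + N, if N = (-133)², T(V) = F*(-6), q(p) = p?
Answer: 17695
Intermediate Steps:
T(V) = 6 (T(V) = -1*(-6) = 6)
N = 17689
T(q(-1)) + N = 6 + 17689 = 17695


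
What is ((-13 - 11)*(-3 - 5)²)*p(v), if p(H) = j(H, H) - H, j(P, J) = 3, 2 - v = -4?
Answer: 4608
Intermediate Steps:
v = 6 (v = 2 - 1*(-4) = 2 + 4 = 6)
p(H) = 3 - H
((-13 - 11)*(-3 - 5)²)*p(v) = ((-13 - 11)*(-3 - 5)²)*(3 - 1*6) = (-24*(-8)²)*(3 - 6) = -24*64*(-3) = -1536*(-3) = 4608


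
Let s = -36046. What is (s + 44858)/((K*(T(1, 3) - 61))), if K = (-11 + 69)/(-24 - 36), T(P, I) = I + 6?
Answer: 66090/377 ≈ 175.30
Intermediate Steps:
T(P, I) = 6 + I
K = -29/30 (K = 58/(-60) = 58*(-1/60) = -29/30 ≈ -0.96667)
(s + 44858)/((K*(T(1, 3) - 61))) = (-36046 + 44858)/((-29*((6 + 3) - 61)/30)) = 8812/((-29*(9 - 61)/30)) = 8812/((-29/30*(-52))) = 8812/(754/15) = 8812*(15/754) = 66090/377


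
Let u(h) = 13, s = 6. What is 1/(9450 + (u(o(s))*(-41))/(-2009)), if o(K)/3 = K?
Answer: 49/463063 ≈ 0.00010582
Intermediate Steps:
o(K) = 3*K
1/(9450 + (u(o(s))*(-41))/(-2009)) = 1/(9450 + (13*(-41))/(-2009)) = 1/(9450 - 533*(-1/2009)) = 1/(9450 + 13/49) = 1/(463063/49) = 49/463063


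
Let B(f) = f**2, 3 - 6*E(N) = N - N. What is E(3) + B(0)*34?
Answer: 1/2 ≈ 0.50000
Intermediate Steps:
E(N) = 1/2 (E(N) = 1/2 - (N - N)/6 = 1/2 - 1/6*0 = 1/2 + 0 = 1/2)
E(3) + B(0)*34 = 1/2 + 0**2*34 = 1/2 + 0*34 = 1/2 + 0 = 1/2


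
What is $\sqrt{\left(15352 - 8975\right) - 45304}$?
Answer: $i \sqrt{38927} \approx 197.3 i$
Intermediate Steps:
$\sqrt{\left(15352 - 8975\right) - 45304} = \sqrt{6377 - 45304} = \sqrt{-38927} = i \sqrt{38927}$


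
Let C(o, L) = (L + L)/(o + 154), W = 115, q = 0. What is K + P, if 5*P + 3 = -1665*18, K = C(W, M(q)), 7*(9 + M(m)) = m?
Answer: -8062827/1345 ≈ -5994.7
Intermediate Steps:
M(m) = -9 + m/7
C(o, L) = 2*L/(154 + o) (C(o, L) = (2*L)/(154 + o) = 2*L/(154 + o))
K = -18/269 (K = 2*(-9 + (⅐)*0)/(154 + 115) = 2*(-9 + 0)/269 = 2*(-9)*(1/269) = -18/269 ≈ -0.066914)
P = -29973/5 (P = -⅗ + (-1665*18)/5 = -⅗ + (⅕)*(-29970) = -⅗ - 5994 = -29973/5 ≈ -5994.6)
K + P = -18/269 - 29973/5 = -8062827/1345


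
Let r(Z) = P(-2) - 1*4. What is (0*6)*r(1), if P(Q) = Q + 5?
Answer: 0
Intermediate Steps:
P(Q) = 5 + Q
r(Z) = -1 (r(Z) = (5 - 2) - 1*4 = 3 - 4 = -1)
(0*6)*r(1) = (0*6)*(-1) = 0*(-1) = 0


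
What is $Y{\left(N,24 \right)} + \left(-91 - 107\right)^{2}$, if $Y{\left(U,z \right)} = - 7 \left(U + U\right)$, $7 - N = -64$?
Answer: $38210$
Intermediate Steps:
$N = 71$ ($N = 7 - -64 = 7 + 64 = 71$)
$Y{\left(U,z \right)} = - 14 U$ ($Y{\left(U,z \right)} = - 7 \cdot 2 U = - 14 U$)
$Y{\left(N,24 \right)} + \left(-91 - 107\right)^{2} = \left(-14\right) 71 + \left(-91 - 107\right)^{2} = -994 + \left(-198\right)^{2} = -994 + 39204 = 38210$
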